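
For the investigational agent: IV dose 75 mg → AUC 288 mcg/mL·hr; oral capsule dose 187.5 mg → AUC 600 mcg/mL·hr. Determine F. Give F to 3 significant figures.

F = 0.833

F = (AUC_ev / D_ev) / (AUC_iv / D_iv)
  = (600/187.5) / (288/75)
  = 3.2 / 3.84 = 0.8333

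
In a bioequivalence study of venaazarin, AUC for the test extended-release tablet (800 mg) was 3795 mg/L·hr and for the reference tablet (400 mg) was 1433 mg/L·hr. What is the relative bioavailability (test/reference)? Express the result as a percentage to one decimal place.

F_rel = 132.4%

F_rel = (AUC_test/D_test) / (AUC_ref/D_ref)
      = (3795/800) / (1433/400)
      = 4.74375 / 3.5825 = 1.3241 = 132.41%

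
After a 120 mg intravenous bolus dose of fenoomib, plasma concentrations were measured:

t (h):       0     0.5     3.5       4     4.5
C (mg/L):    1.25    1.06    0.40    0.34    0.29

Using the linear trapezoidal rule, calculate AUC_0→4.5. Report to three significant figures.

AUC = 3.11 mg/L·h

Trapezoidal AUC_0→4.5:
  [0→0.5]: (1.25+1.06)/2 × 0.5 = 0.5775
  [0.5→3.5]: (1.06+0.40)/2 × 3 = 2.19
  [3.5→4]: (0.40+0.34)/2 × 0.5 = 0.185
  [4→4.5]: (0.34+0.29)/2 × 0.5 = 0.1575
  Sum = 3.11 mg/L·h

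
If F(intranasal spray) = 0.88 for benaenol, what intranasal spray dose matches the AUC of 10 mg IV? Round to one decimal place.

D_intranasal = 11.4 mg

For equal systemic exposure: F × D_ev = D_iv
D_ev = D_iv / F = 10 / 0.88 = 11.3636 mg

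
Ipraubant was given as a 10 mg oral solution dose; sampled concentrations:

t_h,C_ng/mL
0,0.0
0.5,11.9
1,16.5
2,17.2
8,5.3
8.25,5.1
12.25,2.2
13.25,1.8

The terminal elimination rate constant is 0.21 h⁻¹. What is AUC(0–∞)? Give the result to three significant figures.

Trapezoidal AUC_0→13.25:
  [0→0.5]: (0.0+11.9)/2 × 0.5 = 2.975
  [0.5→1]: (11.9+16.5)/2 × 0.5 = 7.1
  [1→2]: (16.5+17.2)/2 × 1 = 16.85
  [2→8]: (17.2+5.3)/2 × 6 = 67.5
  [8→8.25]: (5.3+5.1)/2 × 0.25 = 1.3
  [8.25→12.25]: (5.1+2.2)/2 × 4 = 14.6
  [12.25→13.25]: (2.2+1.8)/2 × 1 = 2.0
  Sum = 112.325 ng/mL·h
Extrapolated tail: C_last / k_e = 1.8 / 0.21 = 8.571
AUC_0→∞ = 112.325 + 8.571 = 120.896 ng/mL·h

AUC = 121 ng/mL·h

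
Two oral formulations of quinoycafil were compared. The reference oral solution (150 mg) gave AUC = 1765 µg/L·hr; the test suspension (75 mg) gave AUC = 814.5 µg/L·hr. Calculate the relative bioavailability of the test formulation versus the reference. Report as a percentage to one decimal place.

F_rel = (AUC_test/D_test) / (AUC_ref/D_ref)
      = (814.5/75) / (1765/150)
      = 10.86 / 11.7667 = 0.9229 = 92.29%

F_rel = 92.3%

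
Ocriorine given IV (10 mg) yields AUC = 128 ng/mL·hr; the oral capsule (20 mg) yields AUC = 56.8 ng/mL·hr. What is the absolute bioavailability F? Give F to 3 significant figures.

F = (AUC_ev / D_ev) / (AUC_iv / D_iv)
  = (56.8/20) / (128/10)
  = 2.84 / 12.8 = 0.2219

F = 0.222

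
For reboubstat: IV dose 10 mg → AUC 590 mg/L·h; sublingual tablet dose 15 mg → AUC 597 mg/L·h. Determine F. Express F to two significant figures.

F = (AUC_ev / D_ev) / (AUC_iv / D_iv)
  = (597/15) / (590/10)
  = 39.8 / 59 = 0.6746

F = 0.67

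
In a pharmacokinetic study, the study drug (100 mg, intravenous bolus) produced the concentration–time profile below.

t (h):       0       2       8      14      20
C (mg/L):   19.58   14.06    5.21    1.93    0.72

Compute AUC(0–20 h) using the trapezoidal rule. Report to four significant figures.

AUC = 120.8 mg/L·h

Trapezoidal AUC_0→20:
  [0→2]: (19.58+14.06)/2 × 2 = 33.64
  [2→8]: (14.06+5.21)/2 × 6 = 57.81
  [8→14]: (5.21+1.93)/2 × 6 = 21.42
  [14→20]: (1.93+0.72)/2 × 6 = 7.95
  Sum = 120.82 mg/L·h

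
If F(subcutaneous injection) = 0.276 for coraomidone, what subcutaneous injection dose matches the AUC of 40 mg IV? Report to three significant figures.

D_subcutaneous = 145 mg

For equal systemic exposure: F × D_ev = D_iv
D_ev = D_iv / F = 40 / 0.276 = 144.928 mg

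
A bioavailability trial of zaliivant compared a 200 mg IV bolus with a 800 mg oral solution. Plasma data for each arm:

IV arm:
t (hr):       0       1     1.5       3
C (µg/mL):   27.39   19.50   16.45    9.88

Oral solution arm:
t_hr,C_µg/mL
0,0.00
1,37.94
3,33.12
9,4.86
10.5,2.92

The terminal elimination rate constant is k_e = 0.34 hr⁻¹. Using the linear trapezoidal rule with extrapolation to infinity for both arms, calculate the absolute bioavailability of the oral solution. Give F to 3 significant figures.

F = 0.672

Trapezoidal AUC_0→3 (IV):
  [0→1]: (27.39+19.50)/2 × 1 = 23.445
  [1→1.5]: (19.50+16.45)/2 × 0.5 = 8.9875
  [1.5→3]: (16.45+9.88)/2 × 1.5 = 19.7475
  Sum = 52.18 µg/mL·hr
IV tail: 9.88/0.34 = 29.059; AUC_iv,0→∞ = 52.18 + 29.059 = 81.239 µg/mL·hr
Trapezoidal AUC_0→10.5 (oral solution):
  [0→1]: (0.00+37.94)/2 × 1 = 18.97
  [1→3]: (37.94+33.12)/2 × 2 = 71.06
  [3→9]: (33.12+4.86)/2 × 6 = 113.94
  [9→10.5]: (4.86+2.92)/2 × 1.5 = 5.835
  Sum = 209.805 µg/mL·hr
oral solution tail: 2.92/0.34 = 8.588; AUC_ev,0→∞ = 209.805 + 8.588 = 218.393 µg/mL·hr
F = (AUC_ev/D_ev)/(AUC_iv/D_iv) = (218.393/800)/(81.239/200) = 0.27299125/0.406195 = 0.6721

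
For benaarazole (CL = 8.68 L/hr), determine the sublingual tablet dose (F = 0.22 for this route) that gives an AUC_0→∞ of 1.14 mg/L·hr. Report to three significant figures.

Dose = 45.0 mg

Dose = CL × AUC_0→∞ / F
     = 8.68 × 1.14 / 0.22 = 44.9782 mg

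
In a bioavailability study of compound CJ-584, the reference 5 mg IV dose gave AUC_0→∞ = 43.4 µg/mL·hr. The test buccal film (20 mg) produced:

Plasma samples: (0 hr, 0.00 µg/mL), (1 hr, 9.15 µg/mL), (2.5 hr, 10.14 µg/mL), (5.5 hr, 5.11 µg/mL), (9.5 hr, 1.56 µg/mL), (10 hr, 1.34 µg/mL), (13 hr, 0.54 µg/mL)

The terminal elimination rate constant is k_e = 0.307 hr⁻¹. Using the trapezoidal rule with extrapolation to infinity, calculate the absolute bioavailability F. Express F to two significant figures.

Trapezoidal AUC_0→13 (buccal film):
  [0→1]: (0.00+9.15)/2 × 1 = 4.575
  [1→2.5]: (9.15+10.14)/2 × 1.5 = 14.4675
  [2.5→5.5]: (10.14+5.11)/2 × 3 = 22.875
  [5.5→9.5]: (5.11+1.56)/2 × 4 = 13.34
  [9.5→10]: (1.56+1.34)/2 × 0.5 = 0.725
  [10→13]: (1.34+0.54)/2 × 3 = 2.82
  Sum = 58.8025 µg/mL·hr
Tail: C_last/k_e = 0.54/0.307 = 1.759
AUC_0→∞ (buccal film) = 58.8025 + 1.759 = 60.5615 µg/mL·hr
F = (AUC_ev/D_ev)/(AUC_iv/D_iv) = (60.5615/20)/(43.4/5) = 3.028075/8.68 = 0.3489

F = 0.35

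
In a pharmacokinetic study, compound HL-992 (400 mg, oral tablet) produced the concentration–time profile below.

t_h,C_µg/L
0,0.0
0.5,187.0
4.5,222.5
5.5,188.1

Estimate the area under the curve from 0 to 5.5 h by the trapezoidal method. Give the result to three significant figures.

AUC = 1070 µg/L·h

Trapezoidal AUC_0→5.5:
  [0→0.5]: (0.0+187.0)/2 × 0.5 = 46.75
  [0.5→4.5]: (187.0+222.5)/2 × 4 = 819.0
  [4.5→5.5]: (222.5+188.1)/2 × 1 = 205.3
  Sum = 1071.05 µg/L·h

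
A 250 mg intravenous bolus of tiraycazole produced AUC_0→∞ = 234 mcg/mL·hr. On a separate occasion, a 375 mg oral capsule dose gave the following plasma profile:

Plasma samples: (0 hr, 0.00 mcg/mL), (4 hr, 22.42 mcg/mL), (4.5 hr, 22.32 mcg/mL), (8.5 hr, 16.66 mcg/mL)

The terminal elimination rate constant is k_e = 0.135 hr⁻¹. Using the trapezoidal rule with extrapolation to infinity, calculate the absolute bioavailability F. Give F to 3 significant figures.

F = 0.733

Trapezoidal AUC_0→8.5 (oral capsule):
  [0→4]: (0.00+22.42)/2 × 4 = 44.84
  [4→4.5]: (22.42+22.32)/2 × 0.5 = 11.185
  [4.5→8.5]: (22.32+16.66)/2 × 4 = 77.96
  Sum = 133.985 mcg/mL·hr
Tail: C_last/k_e = 16.66/0.135 = 123.407
AUC_0→∞ (oral capsule) = 133.985 + 123.407 = 257.392 mcg/mL·hr
F = (AUC_ev/D_ev)/(AUC_iv/D_iv) = (257.392/375)/(234/250) = 0.686379/0.936 = 0.7333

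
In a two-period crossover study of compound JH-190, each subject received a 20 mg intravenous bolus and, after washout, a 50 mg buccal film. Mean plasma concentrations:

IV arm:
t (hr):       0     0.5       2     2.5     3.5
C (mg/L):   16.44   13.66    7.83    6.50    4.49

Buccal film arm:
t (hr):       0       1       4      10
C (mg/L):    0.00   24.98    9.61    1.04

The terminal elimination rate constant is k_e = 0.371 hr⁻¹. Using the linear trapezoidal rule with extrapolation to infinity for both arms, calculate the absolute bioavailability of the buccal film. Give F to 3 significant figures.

Trapezoidal AUC_0→3.5 (IV):
  [0→0.5]: (16.44+13.66)/2 × 0.5 = 7.525
  [0.5→2]: (13.66+7.83)/2 × 1.5 = 16.1175
  [2→2.5]: (7.83+6.50)/2 × 0.5 = 3.5825
  [2.5→3.5]: (6.50+4.49)/2 × 1 = 5.495
  Sum = 32.72 mg/L·hr
IV tail: 4.49/0.371 = 12.102; AUC_iv,0→∞ = 32.72 + 12.102 = 44.822 mg/L·hr
Trapezoidal AUC_0→10 (buccal film):
  [0→1]: (0.00+24.98)/2 × 1 = 12.49
  [1→4]: (24.98+9.61)/2 × 3 = 51.885
  [4→10]: (9.61+1.04)/2 × 6 = 31.95
  Sum = 96.325 mg/L·hr
buccal film tail: 1.04/0.371 = 2.803; AUC_ev,0→∞ = 96.325 + 2.803 = 99.128 mg/L·hr
F = (AUC_ev/D_ev)/(AUC_iv/D_iv) = (99.128/50)/(44.822/20) = 1.98256/2.2411 = 0.8846

F = 0.885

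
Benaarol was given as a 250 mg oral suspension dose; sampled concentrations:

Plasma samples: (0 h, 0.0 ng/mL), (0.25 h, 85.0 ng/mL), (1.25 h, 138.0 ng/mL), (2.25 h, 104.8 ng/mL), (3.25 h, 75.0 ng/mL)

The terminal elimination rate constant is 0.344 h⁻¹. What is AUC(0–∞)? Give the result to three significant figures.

Trapezoidal AUC_0→3.25:
  [0→0.25]: (0.0+85.0)/2 × 0.25 = 10.625
  [0.25→1.25]: (85.0+138.0)/2 × 1 = 111.5
  [1.25→2.25]: (138.0+104.8)/2 × 1 = 121.4
  [2.25→3.25]: (104.8+75.0)/2 × 1 = 89.9
  Sum = 333.425 ng/mL·h
Extrapolated tail: C_last / k_e = 75.0 / 0.344 = 218.023
AUC_0→∞ = 333.425 + 218.023 = 551.448 ng/mL·h

AUC = 551 ng/mL·h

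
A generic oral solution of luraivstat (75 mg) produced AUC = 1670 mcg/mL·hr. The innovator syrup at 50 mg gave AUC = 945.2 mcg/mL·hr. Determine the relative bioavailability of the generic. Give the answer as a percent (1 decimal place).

F_rel = (AUC_test/D_test) / (AUC_ref/D_ref)
      = (1670/75) / (945.2/50)
      = 22.2667 / 18.904 = 1.1779 = 117.79%

F_rel = 117.8%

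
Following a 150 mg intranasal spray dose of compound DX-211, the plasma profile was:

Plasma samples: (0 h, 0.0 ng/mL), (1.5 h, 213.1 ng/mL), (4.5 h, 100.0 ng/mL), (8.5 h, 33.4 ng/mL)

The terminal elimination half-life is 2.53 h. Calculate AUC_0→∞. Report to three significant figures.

Trapezoidal AUC_0→8.5:
  [0→1.5]: (0.0+213.1)/2 × 1.5 = 159.825
  [1.5→4.5]: (213.1+100.0)/2 × 3 = 469.65
  [4.5→8.5]: (100.0+33.4)/2 × 4 = 266.8
  Sum = 896.275 ng/mL·h
k_e = ln2 / t½ = 0.693147 / 2.53 = 0.2740 h^-1
Extrapolated tail: C_last / k_e = 33.4 / 0.274 = 121.898
AUC_0→∞ = 896.275 + 121.898 = 1018.173 ng/mL·h

AUC = 1020 ng/mL·h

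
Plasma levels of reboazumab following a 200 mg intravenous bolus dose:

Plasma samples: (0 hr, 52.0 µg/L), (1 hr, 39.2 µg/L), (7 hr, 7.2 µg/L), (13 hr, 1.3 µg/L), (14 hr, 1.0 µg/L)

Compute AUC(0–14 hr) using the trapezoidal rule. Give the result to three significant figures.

AUC = 211 µg/L·hr

Trapezoidal AUC_0→14:
  [0→1]: (52.0+39.2)/2 × 1 = 45.6
  [1→7]: (39.2+7.2)/2 × 6 = 139.2
  [7→13]: (7.2+1.3)/2 × 6 = 25.5
  [13→14]: (1.3+1.0)/2 × 1 = 1.15
  Sum = 211.45 µg/L·hr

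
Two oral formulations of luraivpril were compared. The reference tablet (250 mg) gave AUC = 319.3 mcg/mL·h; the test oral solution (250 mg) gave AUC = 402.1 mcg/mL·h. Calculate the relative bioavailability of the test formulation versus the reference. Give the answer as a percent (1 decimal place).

F_rel = (AUC_test/D_test) / (AUC_ref/D_ref)
      = (402.1/250) / (319.3/250)
      = 1.6084 / 1.2772 = 1.2593 = 125.93%

F_rel = 125.9%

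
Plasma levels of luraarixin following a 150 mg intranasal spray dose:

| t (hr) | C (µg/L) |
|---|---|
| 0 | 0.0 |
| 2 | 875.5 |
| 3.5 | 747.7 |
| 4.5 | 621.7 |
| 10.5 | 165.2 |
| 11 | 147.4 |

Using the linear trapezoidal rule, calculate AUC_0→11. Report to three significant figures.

AUC = 5220 µg/L·hr

Trapezoidal AUC_0→11:
  [0→2]: (0.0+875.5)/2 × 2 = 875.5
  [2→3.5]: (875.5+747.7)/2 × 1.5 = 1217.4
  [3.5→4.5]: (747.7+621.7)/2 × 1 = 684.7
  [4.5→10.5]: (621.7+165.2)/2 × 6 = 2360.7
  [10.5→11]: (165.2+147.4)/2 × 0.5 = 78.15
  Sum = 5216.45 µg/L·hr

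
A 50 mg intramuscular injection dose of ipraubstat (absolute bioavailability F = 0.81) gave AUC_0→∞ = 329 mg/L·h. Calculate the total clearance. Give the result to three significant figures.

CL = F × Dose / AUC_0→∞
   = 0.81 × 50 / 329 = 0.1231 L/h

CL = 0.123 L/h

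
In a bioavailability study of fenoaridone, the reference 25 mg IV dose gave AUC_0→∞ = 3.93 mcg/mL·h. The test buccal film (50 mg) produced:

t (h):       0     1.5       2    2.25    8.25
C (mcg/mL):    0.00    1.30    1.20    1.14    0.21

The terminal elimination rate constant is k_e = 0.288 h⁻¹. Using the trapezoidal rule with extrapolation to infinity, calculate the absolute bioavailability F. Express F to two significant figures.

Trapezoidal AUC_0→8.25 (buccal film):
  [0→1.5]: (0.00+1.30)/2 × 1.5 = 0.975
  [1.5→2]: (1.30+1.20)/2 × 0.5 = 0.625
  [2→2.25]: (1.20+1.14)/2 × 0.25 = 0.2925
  [2.25→8.25]: (1.14+0.21)/2 × 6 = 4.05
  Sum = 5.9425 mcg/mL·h
Tail: C_last/k_e = 0.21/0.288 = 0.729
AUC_0→∞ (buccal film) = 5.9425 + 0.729 = 6.6715 mcg/mL·h
F = (AUC_ev/D_ev)/(AUC_iv/D_iv) = (6.6715/50)/(3.93/25) = 0.13343/0.1572 = 0.8488

F = 0.85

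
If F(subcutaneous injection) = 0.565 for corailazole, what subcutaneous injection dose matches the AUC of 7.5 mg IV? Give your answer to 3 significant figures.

D_subcutaneous = 13.3 mg

For equal systemic exposure: F × D_ev = D_iv
D_ev = D_iv / F = 7.5 / 0.565 = 13.2743 mg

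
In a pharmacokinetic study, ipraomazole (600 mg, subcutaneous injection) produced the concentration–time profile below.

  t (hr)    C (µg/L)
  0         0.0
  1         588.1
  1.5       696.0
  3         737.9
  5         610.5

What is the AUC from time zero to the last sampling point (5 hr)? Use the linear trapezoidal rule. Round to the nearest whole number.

Trapezoidal AUC_0→5:
  [0→1]: (0.0+588.1)/2 × 1 = 294.05
  [1→1.5]: (588.1+696.0)/2 × 0.5 = 321.025
  [1.5→3]: (696.0+737.9)/2 × 1.5 = 1075.425
  [3→5]: (737.9+610.5)/2 × 2 = 1348.4
  Sum = 3038.9 µg/L·hr

AUC = 3039 µg/L·hr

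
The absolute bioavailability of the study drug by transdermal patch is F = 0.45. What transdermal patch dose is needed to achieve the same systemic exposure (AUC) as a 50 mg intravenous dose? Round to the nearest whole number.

For equal systemic exposure: F × D_ev = D_iv
D_ev = D_iv / F = 50 / 0.45 = 111.111 mg

D_transdermal = 111 mg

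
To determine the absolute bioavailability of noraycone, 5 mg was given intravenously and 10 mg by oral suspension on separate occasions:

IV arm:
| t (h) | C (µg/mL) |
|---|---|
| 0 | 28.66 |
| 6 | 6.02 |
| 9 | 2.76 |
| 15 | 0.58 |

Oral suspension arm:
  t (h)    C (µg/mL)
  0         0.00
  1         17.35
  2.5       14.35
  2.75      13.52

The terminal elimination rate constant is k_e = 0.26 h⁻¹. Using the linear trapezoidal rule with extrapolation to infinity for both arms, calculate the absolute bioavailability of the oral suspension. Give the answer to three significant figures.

Trapezoidal AUC_0→15 (IV):
  [0→6]: (28.66+6.02)/2 × 6 = 104.04
  [6→9]: (6.02+2.76)/2 × 3 = 13.17
  [9→15]: (2.76+0.58)/2 × 6 = 10.02
  Sum = 127.23 µg/mL·h
IV tail: 0.58/0.26 = 2.231; AUC_iv,0→∞ = 127.23 + 2.231 = 129.461 µg/mL·h
Trapezoidal AUC_0→2.75 (oral suspension):
  [0→1]: (0.00+17.35)/2 × 1 = 8.675
  [1→2.5]: (17.35+14.35)/2 × 1.5 = 23.775
  [2.5→2.75]: (14.35+13.52)/2 × 0.25 = 3.48375
  Sum = 35.93375 µg/mL·h
oral suspension tail: 13.52/0.26 = 52.000; AUC_ev,0→∞ = 35.93375 + 52.000 = 87.93375 µg/mL·h
F = (AUC_ev/D_ev)/(AUC_iv/D_iv) = (87.93375/10)/(129.461/5) = 8.793375/25.8922 = 0.3396

F = 0.340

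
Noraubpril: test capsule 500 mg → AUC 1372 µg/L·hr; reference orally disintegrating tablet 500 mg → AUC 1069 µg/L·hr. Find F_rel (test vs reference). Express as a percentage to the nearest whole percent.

F_rel = (AUC_test/D_test) / (AUC_ref/D_ref)
      = (1372/500) / (1069/500)
      = 2.744 / 2.138 = 1.2834 = 128.34%

F_rel = 128%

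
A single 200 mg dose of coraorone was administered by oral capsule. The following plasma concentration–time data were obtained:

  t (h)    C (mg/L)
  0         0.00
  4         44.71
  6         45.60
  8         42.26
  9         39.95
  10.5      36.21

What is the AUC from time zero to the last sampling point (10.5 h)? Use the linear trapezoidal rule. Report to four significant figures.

Trapezoidal AUC_0→10.5:
  [0→4]: (0.00+44.71)/2 × 4 = 89.42
  [4→6]: (44.71+45.60)/2 × 2 = 90.31
  [6→8]: (45.60+42.26)/2 × 2 = 87.86
  [8→9]: (42.26+39.95)/2 × 1 = 41.105
  [9→10.5]: (39.95+36.21)/2 × 1.5 = 57.12
  Sum = 365.815 mg/L·h

AUC = 365.8 mg/L·h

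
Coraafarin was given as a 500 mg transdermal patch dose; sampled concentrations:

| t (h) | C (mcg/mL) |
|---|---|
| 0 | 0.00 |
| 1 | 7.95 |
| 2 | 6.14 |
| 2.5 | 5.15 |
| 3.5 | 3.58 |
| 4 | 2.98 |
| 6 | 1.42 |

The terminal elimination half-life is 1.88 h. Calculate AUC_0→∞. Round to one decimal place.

AUC = 28.1 mcg/mL·h

Trapezoidal AUC_0→6:
  [0→1]: (0.00+7.95)/2 × 1 = 3.975
  [1→2]: (7.95+6.14)/2 × 1 = 7.045
  [2→2.5]: (6.14+5.15)/2 × 0.5 = 2.8225
  [2.5→3.5]: (5.15+3.58)/2 × 1 = 4.365
  [3.5→4]: (3.58+2.98)/2 × 0.5 = 1.64
  [4→6]: (2.98+1.42)/2 × 2 = 4.4
  Sum = 24.2475 mcg/mL·h
k_e = ln2 / t½ = 0.693147 / 1.88 = 0.3687 h^-1
Extrapolated tail: C_last / k_e = 1.42 / 0.3687 = 3.851
AUC_0→∞ = 24.2475 + 3.851 = 28.0985 mcg/mL·h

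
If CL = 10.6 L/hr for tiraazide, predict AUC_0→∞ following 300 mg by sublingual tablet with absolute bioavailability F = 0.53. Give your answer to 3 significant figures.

AUC = 15.0 mg/L·hr

AUC_0→∞ = F × Dose / CL
        = 0.53 × 300 / 10.6 = 15 mg/L·hr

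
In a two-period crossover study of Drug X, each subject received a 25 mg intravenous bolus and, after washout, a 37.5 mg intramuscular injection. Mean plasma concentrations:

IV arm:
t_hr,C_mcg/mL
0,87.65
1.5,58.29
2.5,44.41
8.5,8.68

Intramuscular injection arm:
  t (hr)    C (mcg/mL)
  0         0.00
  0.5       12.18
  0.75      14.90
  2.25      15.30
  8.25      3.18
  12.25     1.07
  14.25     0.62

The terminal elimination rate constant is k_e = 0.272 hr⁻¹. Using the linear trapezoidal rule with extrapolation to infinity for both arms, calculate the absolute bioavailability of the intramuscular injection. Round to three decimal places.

F = 0.184

Trapezoidal AUC_0→8.5 (IV):
  [0→1.5]: (87.65+58.29)/2 × 1.5 = 109.455
  [1.5→2.5]: (58.29+44.41)/2 × 1 = 51.35
  [2.5→8.5]: (44.41+8.68)/2 × 6 = 159.27
  Sum = 320.075 mcg/mL·hr
IV tail: 8.68/0.272 = 31.912; AUC_iv,0→∞ = 320.075 + 31.912 = 351.987 mcg/mL·hr
Trapezoidal AUC_0→14.25 (intramuscular injection):
  [0→0.5]: (0.00+12.18)/2 × 0.5 = 3.045
  [0.5→0.75]: (12.18+14.90)/2 × 0.25 = 3.385
  [0.75→2.25]: (14.90+15.30)/2 × 1.5 = 22.65
  [2.25→8.25]: (15.30+3.18)/2 × 6 = 55.44
  [8.25→12.25]: (3.18+1.07)/2 × 4 = 8.5
  [12.25→14.25]: (1.07+0.62)/2 × 2 = 1.69
  Sum = 94.71 mcg/mL·hr
intramuscular injection tail: 0.62/0.272 = 2.279; AUC_ev,0→∞ = 94.71 + 2.279 = 96.989 mcg/mL·hr
F = (AUC_ev/D_ev)/(AUC_iv/D_iv) = (96.989/37.5)/(351.987/25) = 2.58637/14.07948 = 0.1837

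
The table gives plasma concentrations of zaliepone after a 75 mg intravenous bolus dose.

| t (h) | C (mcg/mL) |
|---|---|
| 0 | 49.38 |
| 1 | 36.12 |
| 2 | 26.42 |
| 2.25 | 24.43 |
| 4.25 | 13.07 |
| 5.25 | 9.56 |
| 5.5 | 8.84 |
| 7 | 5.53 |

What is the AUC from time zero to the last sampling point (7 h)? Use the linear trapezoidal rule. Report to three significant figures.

Trapezoidal AUC_0→7:
  [0→1]: (49.38+36.12)/2 × 1 = 42.75
  [1→2]: (36.12+26.42)/2 × 1 = 31.27
  [2→2.25]: (26.42+24.43)/2 × 0.25 = 6.35625
  [2.25→4.25]: (24.43+13.07)/2 × 2 = 37.5
  [4.25→5.25]: (13.07+9.56)/2 × 1 = 11.315
  [5.25→5.5]: (9.56+8.84)/2 × 0.25 = 2.3
  [5.5→7]: (8.84+5.53)/2 × 1.5 = 10.7775
  Sum = 142.26875 mcg/mL·h

AUC = 142 mcg/mL·h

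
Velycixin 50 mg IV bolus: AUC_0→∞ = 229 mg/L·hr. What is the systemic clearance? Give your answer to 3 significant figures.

CL = Dose_iv / AUC_0→∞
   = 50 / 229 = 0.218341 L/hr

CL = 0.218 L/hr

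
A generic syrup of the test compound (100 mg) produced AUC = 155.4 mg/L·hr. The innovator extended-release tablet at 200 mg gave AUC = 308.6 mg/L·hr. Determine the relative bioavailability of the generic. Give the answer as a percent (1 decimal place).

F_rel = (AUC_test/D_test) / (AUC_ref/D_ref)
      = (155.4/100) / (308.6/200)
      = 1.554 / 1.543 = 1.0071 = 100.71%

F_rel = 100.7%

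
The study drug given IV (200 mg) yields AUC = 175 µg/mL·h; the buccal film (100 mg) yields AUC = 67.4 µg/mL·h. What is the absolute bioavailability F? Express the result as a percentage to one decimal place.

F = 77.0%

F = (AUC_ev / D_ev) / (AUC_iv / D_iv)
  = (67.4/100) / (175/200)
  = 0.674 / 0.875 = 0.7703
  = 77.03%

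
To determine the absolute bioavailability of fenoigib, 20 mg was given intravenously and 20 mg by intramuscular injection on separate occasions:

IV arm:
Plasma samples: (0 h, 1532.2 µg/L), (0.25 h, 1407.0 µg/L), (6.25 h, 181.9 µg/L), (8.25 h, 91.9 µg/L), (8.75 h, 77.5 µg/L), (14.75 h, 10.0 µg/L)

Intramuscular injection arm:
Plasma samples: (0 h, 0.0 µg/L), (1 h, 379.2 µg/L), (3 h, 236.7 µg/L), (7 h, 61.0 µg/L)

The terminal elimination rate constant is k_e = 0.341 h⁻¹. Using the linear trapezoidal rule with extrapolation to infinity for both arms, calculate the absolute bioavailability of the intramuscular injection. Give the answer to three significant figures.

Trapezoidal AUC_0→14.75 (IV):
  [0→0.25]: (1532.2+1407.0)/2 × 0.25 = 367.4
  [0.25→6.25]: (1407.0+181.9)/2 × 6 = 4766.7
  [6.25→8.25]: (181.9+91.9)/2 × 2 = 273.8
  [8.25→8.75]: (91.9+77.5)/2 × 0.5 = 42.35
  [8.75→14.75]: (77.5+10.0)/2 × 6 = 262.5
  Sum = 5712.75 µg/L·h
IV tail: 10.0/0.341 = 29.326; AUC_iv,0→∞ = 5712.75 + 29.326 = 5742.076 µg/L·h
Trapezoidal AUC_0→7 (intramuscular injection):
  [0→1]: (0.0+379.2)/2 × 1 = 189.6
  [1→3]: (379.2+236.7)/2 × 2 = 615.9
  [3→7]: (236.7+61.0)/2 × 4 = 595.4
  Sum = 1400.9 µg/L·h
intramuscular injection tail: 61.0/0.341 = 178.886; AUC_ev,0→∞ = 1400.9 + 178.886 = 1579.786 µg/L·h
F = (AUC_ev/D_ev)/(AUC_iv/D_iv) = (1579.786/20)/(5742.076/20) = 78.9893/287.1038 = 0.2751

F = 0.275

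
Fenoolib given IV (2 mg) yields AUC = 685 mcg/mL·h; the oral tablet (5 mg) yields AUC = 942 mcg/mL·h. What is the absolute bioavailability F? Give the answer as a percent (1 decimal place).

F = 55.0%

F = (AUC_ev / D_ev) / (AUC_iv / D_iv)
  = (942/5) / (685/2)
  = 188.4 / 342.5 = 0.5501
  = 55.01%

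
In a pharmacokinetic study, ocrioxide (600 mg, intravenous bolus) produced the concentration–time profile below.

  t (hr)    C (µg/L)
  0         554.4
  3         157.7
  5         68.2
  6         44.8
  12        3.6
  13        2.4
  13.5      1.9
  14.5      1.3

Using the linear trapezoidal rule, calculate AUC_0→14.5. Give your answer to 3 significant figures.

Trapezoidal AUC_0→14.5:
  [0→3]: (554.4+157.7)/2 × 3 = 1068.15
  [3→5]: (157.7+68.2)/2 × 2 = 225.9
  [5→6]: (68.2+44.8)/2 × 1 = 56.5
  [6→12]: (44.8+3.6)/2 × 6 = 145.2
  [12→13]: (3.6+2.4)/2 × 1 = 3.0
  [13→13.5]: (2.4+1.9)/2 × 0.5 = 1.075
  [13.5→14.5]: (1.9+1.3)/2 × 1 = 1.6
  Sum = 1501.425 µg/L·hr

AUC = 1500 µg/L·hr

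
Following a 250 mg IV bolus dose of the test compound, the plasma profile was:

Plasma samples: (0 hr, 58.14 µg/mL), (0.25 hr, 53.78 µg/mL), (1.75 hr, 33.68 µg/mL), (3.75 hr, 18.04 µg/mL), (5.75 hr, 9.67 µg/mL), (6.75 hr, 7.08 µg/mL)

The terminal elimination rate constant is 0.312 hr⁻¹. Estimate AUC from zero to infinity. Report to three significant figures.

Trapezoidal AUC_0→6.75:
  [0→0.25]: (58.14+53.78)/2 × 0.25 = 13.99
  [0.25→1.75]: (53.78+33.68)/2 × 1.5 = 65.595
  [1.75→3.75]: (33.68+18.04)/2 × 2 = 51.72
  [3.75→5.75]: (18.04+9.67)/2 × 2 = 27.71
  [5.75→6.75]: (9.67+7.08)/2 × 1 = 8.375
  Sum = 167.39 µg/mL·hr
Extrapolated tail: C_last / k_e = 7.08 / 0.312 = 22.692
AUC_0→∞ = 167.39 + 22.692 = 190.082 µg/mL·hr

AUC = 190 µg/mL·hr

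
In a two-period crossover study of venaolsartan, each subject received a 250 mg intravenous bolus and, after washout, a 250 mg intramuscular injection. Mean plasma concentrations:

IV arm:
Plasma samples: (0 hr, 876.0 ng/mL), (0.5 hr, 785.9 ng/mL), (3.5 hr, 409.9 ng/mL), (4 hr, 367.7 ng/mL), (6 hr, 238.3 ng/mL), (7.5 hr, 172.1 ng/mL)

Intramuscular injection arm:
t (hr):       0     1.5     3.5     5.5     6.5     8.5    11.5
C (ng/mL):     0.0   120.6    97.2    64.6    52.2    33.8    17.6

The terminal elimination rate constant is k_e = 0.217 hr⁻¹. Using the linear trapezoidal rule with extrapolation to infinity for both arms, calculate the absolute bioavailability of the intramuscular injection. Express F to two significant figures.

Trapezoidal AUC_0→7.5 (IV):
  [0→0.5]: (876.0+785.9)/2 × 0.5 = 415.475
  [0.5→3.5]: (785.9+409.9)/2 × 3 = 1793.7
  [3.5→4]: (409.9+367.7)/2 × 0.5 = 194.4
  [4→6]: (367.7+238.3)/2 × 2 = 606.0
  [6→7.5]: (238.3+172.1)/2 × 1.5 = 307.8
  Sum = 3317.375 ng/mL·hr
IV tail: 172.1/0.217 = 793.088; AUC_iv,0→∞ = 3317.375 + 793.088 = 4110.463 ng/mL·hr
Trapezoidal AUC_0→11.5 (intramuscular injection):
  [0→1.5]: (0.0+120.6)/2 × 1.5 = 90.45
  [1.5→3.5]: (120.6+97.2)/2 × 2 = 217.8
  [3.5→5.5]: (97.2+64.6)/2 × 2 = 161.8
  [5.5→6.5]: (64.6+52.2)/2 × 1 = 58.4
  [6.5→8.5]: (52.2+33.8)/2 × 2 = 86.0
  [8.5→11.5]: (33.8+17.6)/2 × 3 = 77.1
  Sum = 691.55 ng/mL·hr
intramuscular injection tail: 17.6/0.217 = 81.106; AUC_ev,0→∞ = 691.55 + 81.106 = 772.656 ng/mL·hr
F = (AUC_ev/D_ev)/(AUC_iv/D_iv) = (772.656/250)/(4110.463/250) = 3.090624/16.441852 = 0.1880

F = 0.19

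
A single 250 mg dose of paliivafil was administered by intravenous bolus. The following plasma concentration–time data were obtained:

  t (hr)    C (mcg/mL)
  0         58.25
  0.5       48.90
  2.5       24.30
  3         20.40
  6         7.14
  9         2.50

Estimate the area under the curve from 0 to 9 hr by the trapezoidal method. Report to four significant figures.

Trapezoidal AUC_0→9:
  [0→0.5]: (58.25+48.90)/2 × 0.5 = 26.7875
  [0.5→2.5]: (48.90+24.30)/2 × 2 = 73.2
  [2.5→3]: (24.30+20.40)/2 × 0.5 = 11.175
  [3→6]: (20.40+7.14)/2 × 3 = 41.31
  [6→9]: (7.14+2.50)/2 × 3 = 14.46
  Sum = 166.9325 mcg/mL·hr

AUC = 166.9 mcg/mL·hr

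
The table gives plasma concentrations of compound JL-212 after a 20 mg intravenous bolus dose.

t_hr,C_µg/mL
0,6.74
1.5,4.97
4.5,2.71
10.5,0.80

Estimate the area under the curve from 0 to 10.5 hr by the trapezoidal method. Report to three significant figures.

AUC = 30.8 µg/mL·hr

Trapezoidal AUC_0→10.5:
  [0→1.5]: (6.74+4.97)/2 × 1.5 = 8.7825
  [1.5→4.5]: (4.97+2.71)/2 × 3 = 11.52
  [4.5→10.5]: (2.71+0.80)/2 × 6 = 10.53
  Sum = 30.8325 µg/mL·hr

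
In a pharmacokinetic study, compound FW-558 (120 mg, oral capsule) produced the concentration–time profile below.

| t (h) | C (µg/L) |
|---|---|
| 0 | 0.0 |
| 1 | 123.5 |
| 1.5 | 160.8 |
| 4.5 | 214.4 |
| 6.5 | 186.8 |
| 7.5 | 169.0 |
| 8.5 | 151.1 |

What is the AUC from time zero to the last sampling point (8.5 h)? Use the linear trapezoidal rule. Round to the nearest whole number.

Trapezoidal AUC_0→8.5:
  [0→1]: (0.0+123.5)/2 × 1 = 61.75
  [1→1.5]: (123.5+160.8)/2 × 0.5 = 71.075
  [1.5→4.5]: (160.8+214.4)/2 × 3 = 562.8
  [4.5→6.5]: (214.4+186.8)/2 × 2 = 401.2
  [6.5→7.5]: (186.8+169.0)/2 × 1 = 177.9
  [7.5→8.5]: (169.0+151.1)/2 × 1 = 160.05
  Sum = 1434.775 µg/L·h

AUC = 1435 µg/L·h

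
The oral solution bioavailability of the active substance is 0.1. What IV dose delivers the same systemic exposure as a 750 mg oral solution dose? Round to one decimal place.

Systemic exposure from an extravascular dose = F × D_ev, so the equivalent IV dose is F × D_ev.
D_iv = F × D_ev = 0.1 × 750 = 75 mg

D_iv = 75.0 mg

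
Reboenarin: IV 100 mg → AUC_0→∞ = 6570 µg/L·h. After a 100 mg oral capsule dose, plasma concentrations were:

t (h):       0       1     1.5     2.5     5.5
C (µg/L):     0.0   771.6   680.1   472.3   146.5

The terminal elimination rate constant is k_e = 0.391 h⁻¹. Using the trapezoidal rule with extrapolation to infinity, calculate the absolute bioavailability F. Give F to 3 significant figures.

Trapezoidal AUC_0→5.5 (oral capsule):
  [0→1]: (0.0+771.6)/2 × 1 = 385.8
  [1→1.5]: (771.6+680.1)/2 × 0.5 = 362.925
  [1.5→2.5]: (680.1+472.3)/2 × 1 = 576.2
  [2.5→5.5]: (472.3+146.5)/2 × 3 = 928.2
  Sum = 2253.125 µg/L·h
Tail: C_last/k_e = 146.5/0.391 = 374.680
AUC_0→∞ (oral capsule) = 2253.125 + 374.680 = 2627.805 µg/L·h
F = (AUC_ev/D_ev)/(AUC_iv/D_iv) = (2627.805/100)/(6570/100) = 26.27805/65.7 = 0.4000

F = 0.400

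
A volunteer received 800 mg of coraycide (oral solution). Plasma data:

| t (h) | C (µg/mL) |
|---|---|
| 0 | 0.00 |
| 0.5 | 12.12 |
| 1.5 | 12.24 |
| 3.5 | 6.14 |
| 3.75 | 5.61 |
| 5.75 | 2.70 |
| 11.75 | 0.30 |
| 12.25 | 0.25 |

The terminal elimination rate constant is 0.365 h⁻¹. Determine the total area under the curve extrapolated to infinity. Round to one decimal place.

AUC = 53.2 µg/mL·h

Trapezoidal AUC_0→12.25:
  [0→0.5]: (0.00+12.12)/2 × 0.5 = 3.03
  [0.5→1.5]: (12.12+12.24)/2 × 1 = 12.18
  [1.5→3.5]: (12.24+6.14)/2 × 2 = 18.38
  [3.5→3.75]: (6.14+5.61)/2 × 0.25 = 1.46875
  [3.75→5.75]: (5.61+2.70)/2 × 2 = 8.31
  [5.75→11.75]: (2.70+0.30)/2 × 6 = 9.0
  [11.75→12.25]: (0.30+0.25)/2 × 0.5 = 0.1375
  Sum = 52.50625 µg/mL·h
Extrapolated tail: C_last / k_e = 0.25 / 0.365 = 0.685
AUC_0→∞ = 52.50625 + 0.685 = 53.19125 µg/mL·h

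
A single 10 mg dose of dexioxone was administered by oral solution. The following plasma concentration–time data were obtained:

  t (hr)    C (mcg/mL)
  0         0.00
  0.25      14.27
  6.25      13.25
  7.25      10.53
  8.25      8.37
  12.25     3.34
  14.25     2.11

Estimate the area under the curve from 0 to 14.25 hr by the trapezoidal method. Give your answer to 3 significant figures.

Trapezoidal AUC_0→14.25:
  [0→0.25]: (0.00+14.27)/2 × 0.25 = 1.78375
  [0.25→6.25]: (14.27+13.25)/2 × 6 = 82.56
  [6.25→7.25]: (13.25+10.53)/2 × 1 = 11.89
  [7.25→8.25]: (10.53+8.37)/2 × 1 = 9.45
  [8.25→12.25]: (8.37+3.34)/2 × 4 = 23.42
  [12.25→14.25]: (3.34+2.11)/2 × 2 = 5.45
  Sum = 134.55375 mcg/mL·hr

AUC = 135 mcg/mL·hr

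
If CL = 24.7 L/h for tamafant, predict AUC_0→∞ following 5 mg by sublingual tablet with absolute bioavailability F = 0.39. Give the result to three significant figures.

AUC_0→∞ = F × Dose / CL
        = 0.39 × 5 / 24.7 = 0.0789474 mg/L·h

AUC = 0.0789 mg/L·h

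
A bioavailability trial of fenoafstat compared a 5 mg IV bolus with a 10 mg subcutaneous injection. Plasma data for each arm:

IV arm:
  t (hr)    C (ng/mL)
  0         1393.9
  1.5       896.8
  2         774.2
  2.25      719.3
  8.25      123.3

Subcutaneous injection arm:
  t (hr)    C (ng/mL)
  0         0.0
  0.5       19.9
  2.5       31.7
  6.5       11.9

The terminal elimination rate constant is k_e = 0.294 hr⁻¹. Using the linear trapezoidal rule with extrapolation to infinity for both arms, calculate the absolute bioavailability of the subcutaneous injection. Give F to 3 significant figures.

Trapezoidal AUC_0→8.25 (IV):
  [0→1.5]: (1393.9+896.8)/2 × 1.5 = 1718.025
  [1.5→2]: (896.8+774.2)/2 × 0.5 = 417.75
  [2→2.25]: (774.2+719.3)/2 × 0.25 = 186.6875
  [2.25→8.25]: (719.3+123.3)/2 × 6 = 2527.8
  Sum = 4850.2625 ng/mL·hr
IV tail: 123.3/0.294 = 419.388; AUC_iv,0→∞ = 4850.2625 + 419.388 = 5269.6505 ng/mL·hr
Trapezoidal AUC_0→6.5 (subcutaneous injection):
  [0→0.5]: (0.0+19.9)/2 × 0.5 = 4.975
  [0.5→2.5]: (19.9+31.7)/2 × 2 = 51.6
  [2.5→6.5]: (31.7+11.9)/2 × 4 = 87.2
  Sum = 143.775 ng/mL·hr
subcutaneous injection tail: 11.9/0.294 = 40.476; AUC_ev,0→∞ = 143.775 + 40.476 = 184.251 ng/mL·hr
F = (AUC_ev/D_ev)/(AUC_iv/D_iv) = (184.251/10)/(5269.6505/5) = 18.4251/1053.9301 = 0.0175

F = 0.0175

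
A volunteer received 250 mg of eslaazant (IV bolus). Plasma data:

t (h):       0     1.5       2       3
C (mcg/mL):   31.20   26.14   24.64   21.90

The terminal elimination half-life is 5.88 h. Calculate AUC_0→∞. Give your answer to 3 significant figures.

AUC = 265 mcg/mL·h

Trapezoidal AUC_0→3:
  [0→1.5]: (31.20+26.14)/2 × 1.5 = 43.005
  [1.5→2]: (26.14+24.64)/2 × 0.5 = 12.695
  [2→3]: (24.64+21.90)/2 × 1 = 23.27
  Sum = 78.97 mcg/mL·h
k_e = ln2 / t½ = 0.693147 / 5.88 = 0.1179 h^-1
Extrapolated tail: C_last / k_e = 21.90 / 0.1179 = 185.751
AUC_0→∞ = 78.97 + 185.751 = 264.721 mcg/mL·h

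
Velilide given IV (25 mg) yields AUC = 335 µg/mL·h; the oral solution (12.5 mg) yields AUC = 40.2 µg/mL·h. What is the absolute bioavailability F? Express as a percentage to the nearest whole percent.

F = 24%

F = (AUC_ev / D_ev) / (AUC_iv / D_iv)
  = (40.2/12.5) / (335/25)
  = 3.216 / 13.4 = 0.2400
  = 24.00%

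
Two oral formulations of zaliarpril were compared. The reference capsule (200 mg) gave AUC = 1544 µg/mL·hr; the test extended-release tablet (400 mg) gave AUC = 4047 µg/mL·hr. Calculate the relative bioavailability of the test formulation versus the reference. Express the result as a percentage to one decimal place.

F_rel = (AUC_test/D_test) / (AUC_ref/D_ref)
      = (4047/400) / (1544/200)
      = 10.1175 / 7.72 = 1.3106 = 131.06%

F_rel = 131.1%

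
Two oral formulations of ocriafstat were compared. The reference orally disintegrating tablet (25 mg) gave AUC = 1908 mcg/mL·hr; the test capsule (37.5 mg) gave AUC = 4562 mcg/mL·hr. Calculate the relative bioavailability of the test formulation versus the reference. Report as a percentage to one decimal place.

F_rel = (AUC_test/D_test) / (AUC_ref/D_ref)
      = (4562/37.5) / (1908/25)
      = 121.653 / 76.32 = 1.5940 = 159.40%

F_rel = 159.4%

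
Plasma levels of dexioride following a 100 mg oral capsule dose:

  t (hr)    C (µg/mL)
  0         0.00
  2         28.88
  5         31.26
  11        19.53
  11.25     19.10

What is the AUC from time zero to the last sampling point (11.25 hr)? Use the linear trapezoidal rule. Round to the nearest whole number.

Trapezoidal AUC_0→11.25:
  [0→2]: (0.00+28.88)/2 × 2 = 28.88
  [2→5]: (28.88+31.26)/2 × 3 = 90.21
  [5→11]: (31.26+19.53)/2 × 6 = 152.37
  [11→11.25]: (19.53+19.10)/2 × 0.25 = 4.82875
  Sum = 276.28875 µg/mL·hr

AUC = 276 µg/mL·hr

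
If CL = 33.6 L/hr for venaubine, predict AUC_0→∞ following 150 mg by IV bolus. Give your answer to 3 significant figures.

AUC = 4.46 mg/L·hr

AUC_0→∞ = Dose_iv / CL
        = 150 / 33.6 = 4.46429 mg/L·hr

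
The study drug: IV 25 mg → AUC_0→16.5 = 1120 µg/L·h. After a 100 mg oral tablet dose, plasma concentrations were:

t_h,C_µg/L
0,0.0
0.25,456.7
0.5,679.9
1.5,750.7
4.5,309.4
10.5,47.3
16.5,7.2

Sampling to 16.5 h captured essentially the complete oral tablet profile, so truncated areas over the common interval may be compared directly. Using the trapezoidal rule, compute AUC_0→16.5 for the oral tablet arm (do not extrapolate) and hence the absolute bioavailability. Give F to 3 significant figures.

Trapezoidal AUC_0→16.5 (oral tablet):
  [0→0.25]: (0.0+456.7)/2 × 0.25 = 57.0875
  [0.25→0.5]: (456.7+679.9)/2 × 0.25 = 142.075
  [0.5→1.5]: (679.9+750.7)/2 × 1 = 715.3
  [1.5→4.5]: (750.7+309.4)/2 × 3 = 1590.15
  [4.5→10.5]: (309.4+47.3)/2 × 6 = 1070.1
  [10.5→16.5]: (47.3+7.2)/2 × 6 = 163.5
  Sum = 3738.2125 µg/L·h
F = (AUC_ev/D_ev)/(AUC_iv/D_iv) = (3738.2125/100)/(1120/25) = 37.382125/44.8 = 0.8344

F = 0.834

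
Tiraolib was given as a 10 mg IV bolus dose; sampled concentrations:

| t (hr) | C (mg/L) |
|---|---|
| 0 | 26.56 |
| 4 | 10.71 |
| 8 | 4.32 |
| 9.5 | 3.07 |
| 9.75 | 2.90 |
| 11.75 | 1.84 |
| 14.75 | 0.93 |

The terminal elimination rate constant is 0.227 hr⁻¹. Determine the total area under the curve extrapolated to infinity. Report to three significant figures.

AUC = 124 mg/L·hr

Trapezoidal AUC_0→14.75:
  [0→4]: (26.56+10.71)/2 × 4 = 74.54
  [4→8]: (10.71+4.32)/2 × 4 = 30.06
  [8→9.5]: (4.32+3.07)/2 × 1.5 = 5.5425
  [9.5→9.75]: (3.07+2.90)/2 × 0.25 = 0.74625
  [9.75→11.75]: (2.90+1.84)/2 × 2 = 4.74
  [11.75→14.75]: (1.84+0.93)/2 × 3 = 4.155
  Sum = 119.78375 mg/L·hr
Extrapolated tail: C_last / k_e = 0.93 / 0.227 = 4.097
AUC_0→∞ = 119.78375 + 4.097 = 123.88075 mg/L·hr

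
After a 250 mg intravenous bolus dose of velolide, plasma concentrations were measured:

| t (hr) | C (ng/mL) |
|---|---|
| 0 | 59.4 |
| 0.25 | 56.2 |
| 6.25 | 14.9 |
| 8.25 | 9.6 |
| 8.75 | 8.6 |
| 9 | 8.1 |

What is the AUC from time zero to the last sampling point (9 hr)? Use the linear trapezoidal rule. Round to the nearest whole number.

AUC = 259 ng/mL·hr

Trapezoidal AUC_0→9:
  [0→0.25]: (59.4+56.2)/2 × 0.25 = 14.45
  [0.25→6.25]: (56.2+14.9)/2 × 6 = 213.3
  [6.25→8.25]: (14.9+9.6)/2 × 2 = 24.5
  [8.25→8.75]: (9.6+8.6)/2 × 0.5 = 4.55
  [8.75→9]: (8.6+8.1)/2 × 0.25 = 2.0875
  Sum = 258.8875 ng/mL·hr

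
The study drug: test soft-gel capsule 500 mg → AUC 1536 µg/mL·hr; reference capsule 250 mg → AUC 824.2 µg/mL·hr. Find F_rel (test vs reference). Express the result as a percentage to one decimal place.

F_rel = (AUC_test/D_test) / (AUC_ref/D_ref)
      = (1536/500) / (824.2/250)
      = 3.072 / 3.2968 = 0.9318 = 93.18%

F_rel = 93.2%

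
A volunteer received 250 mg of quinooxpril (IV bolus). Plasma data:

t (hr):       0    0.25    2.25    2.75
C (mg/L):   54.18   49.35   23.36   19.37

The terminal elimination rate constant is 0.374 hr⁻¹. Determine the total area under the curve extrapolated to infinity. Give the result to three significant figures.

AUC = 148 mg/L·hr

Trapezoidal AUC_0→2.75:
  [0→0.25]: (54.18+49.35)/2 × 0.25 = 12.94125
  [0.25→2.25]: (49.35+23.36)/2 × 2 = 72.71
  [2.25→2.75]: (23.36+19.37)/2 × 0.5 = 10.6825
  Sum = 96.33375 mg/L·hr
Extrapolated tail: C_last / k_e = 19.37 / 0.374 = 51.791
AUC_0→∞ = 96.33375 + 51.791 = 148.12475 mg/L·hr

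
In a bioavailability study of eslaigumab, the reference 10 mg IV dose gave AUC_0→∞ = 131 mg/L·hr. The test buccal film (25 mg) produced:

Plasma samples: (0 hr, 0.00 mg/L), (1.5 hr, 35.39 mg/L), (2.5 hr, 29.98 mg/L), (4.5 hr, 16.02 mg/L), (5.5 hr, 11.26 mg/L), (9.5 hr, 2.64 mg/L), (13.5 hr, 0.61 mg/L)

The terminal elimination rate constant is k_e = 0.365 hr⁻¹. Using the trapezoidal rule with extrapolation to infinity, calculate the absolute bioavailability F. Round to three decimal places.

F = 0.473

Trapezoidal AUC_0→13.5 (buccal film):
  [0→1.5]: (0.00+35.39)/2 × 1.5 = 26.5425
  [1.5→2.5]: (35.39+29.98)/2 × 1 = 32.685
  [2.5→4.5]: (29.98+16.02)/2 × 2 = 46.0
  [4.5→5.5]: (16.02+11.26)/2 × 1 = 13.64
  [5.5→9.5]: (11.26+2.64)/2 × 4 = 27.8
  [9.5→13.5]: (2.64+0.61)/2 × 4 = 6.5
  Sum = 153.1675 mg/L·hr
Tail: C_last/k_e = 0.61/0.365 = 1.671
AUC_0→∞ (buccal film) = 153.1675 + 1.671 = 154.8385 mg/L·hr
F = (AUC_ev/D_ev)/(AUC_iv/D_iv) = (154.8385/25)/(131/10) = 6.19354/13.1 = 0.4728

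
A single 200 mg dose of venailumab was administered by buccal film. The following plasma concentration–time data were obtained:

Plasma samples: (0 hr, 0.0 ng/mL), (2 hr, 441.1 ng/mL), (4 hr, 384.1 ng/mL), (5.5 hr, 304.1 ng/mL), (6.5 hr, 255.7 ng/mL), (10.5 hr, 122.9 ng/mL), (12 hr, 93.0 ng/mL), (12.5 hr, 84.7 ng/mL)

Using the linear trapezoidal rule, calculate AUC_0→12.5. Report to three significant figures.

Trapezoidal AUC_0→12.5:
  [0→2]: (0.0+441.1)/2 × 2 = 441.1
  [2→4]: (441.1+384.1)/2 × 2 = 825.2
  [4→5.5]: (384.1+304.1)/2 × 1.5 = 516.15
  [5.5→6.5]: (304.1+255.7)/2 × 1 = 279.9
  [6.5→10.5]: (255.7+122.9)/2 × 4 = 757.2
  [10.5→12]: (122.9+93.0)/2 × 1.5 = 161.925
  [12→12.5]: (93.0+84.7)/2 × 0.5 = 44.425
  Sum = 3025.9 ng/mL·hr

AUC = 3030 ng/mL·hr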